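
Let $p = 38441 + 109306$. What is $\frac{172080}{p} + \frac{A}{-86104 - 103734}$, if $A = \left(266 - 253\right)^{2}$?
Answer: $\frac{10880784599}{9349331662} \approx 1.1638$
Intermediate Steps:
$A = 169$ ($A = 13^{2} = 169$)
$p = 147747$
$\frac{172080}{p} + \frac{A}{-86104 - 103734} = \frac{172080}{147747} + \frac{169}{-86104 - 103734} = 172080 \cdot \frac{1}{147747} + \frac{169}{-189838} = \frac{57360}{49249} + 169 \left(- \frac{1}{189838}\right) = \frac{57360}{49249} - \frac{169}{189838} = \frac{10880784599}{9349331662}$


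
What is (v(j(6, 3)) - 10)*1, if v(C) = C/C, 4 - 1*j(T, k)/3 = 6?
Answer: -9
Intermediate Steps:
j(T, k) = -6 (j(T, k) = 12 - 3*6 = 12 - 18 = -6)
v(C) = 1
(v(j(6, 3)) - 10)*1 = (1 - 10)*1 = -9*1 = -9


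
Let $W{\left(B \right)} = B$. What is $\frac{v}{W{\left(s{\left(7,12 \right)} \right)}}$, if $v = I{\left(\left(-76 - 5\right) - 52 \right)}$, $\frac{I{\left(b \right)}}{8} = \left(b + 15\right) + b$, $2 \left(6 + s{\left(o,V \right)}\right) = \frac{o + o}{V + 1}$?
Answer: $\frac{26104}{71} \approx 367.66$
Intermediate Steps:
$s{\left(o,V \right)} = -6 + \frac{o}{1 + V}$ ($s{\left(o,V \right)} = -6 + \frac{\left(o + o\right) \frac{1}{V + 1}}{2} = -6 + \frac{2 o \frac{1}{1 + V}}{2} = -6 + \frac{o}{1 + V}$)
$I{\left(b \right)} = 120 + 16 b$ ($I{\left(b \right)} = 8 \left(\left(b + 15\right) + b\right) = 8 \left(\left(15 + b\right) + b\right) = 8 \left(15 + 2 b\right) = 120 + 16 b$)
$v = -2008$ ($v = 120 + 16 \left(\left(-76 - 5\right) - 52\right) = 120 + 16 \left(-81 - 52\right) = 120 + 16 \left(-133\right) = 120 - 2128 = -2008$)
$\frac{v}{W{\left(s{\left(7,12 \right)} \right)}} = - \frac{2008}{\frac{1}{1 + 12} \left(-6 + 7 - 72\right)} = - \frac{2008}{\frac{1}{13} \left(-6 + 7 - 72\right)} = - \frac{2008}{\frac{1}{13} \left(-71\right)} = - \frac{2008}{- \frac{71}{13}} = \left(-2008\right) \left(- \frac{13}{71}\right) = \frac{26104}{71}$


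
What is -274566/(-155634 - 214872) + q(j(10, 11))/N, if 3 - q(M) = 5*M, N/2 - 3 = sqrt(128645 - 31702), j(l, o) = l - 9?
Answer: 4435982027/5985771434 - sqrt(96943)/96934 ≈ 0.73788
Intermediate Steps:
j(l, o) = -9 + l
N = 6 + 2*sqrt(96943) (N = 6 + 2*sqrt(128645 - 31702) = 6 + 2*sqrt(96943) ≈ 628.71)
q(M) = 3 - 5*M
-274566/(-155634 - 214872) + q(j(10, 11))/N = -274566/(-155634 - 214872) + (3 - 5*(-9 + 10))/(6 + 2*sqrt(96943)) = -274566/(-370506) + (3 - 5*1)/(6 + 2*sqrt(96943)) = -274566*(-1/370506) + (3 - 5)/(6 + 2*sqrt(96943)) = 45761/61751 - 2/(6 + 2*sqrt(96943))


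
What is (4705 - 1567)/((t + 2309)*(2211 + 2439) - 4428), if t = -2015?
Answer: 523/227112 ≈ 0.0023028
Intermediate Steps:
(4705 - 1567)/((t + 2309)*(2211 + 2439) - 4428) = (4705 - 1567)/((-2015 + 2309)*(2211 + 2439) - 4428) = 3138/(294*4650 - 4428) = 3138/(1367100 - 4428) = 3138/1362672 = 3138*(1/1362672) = 523/227112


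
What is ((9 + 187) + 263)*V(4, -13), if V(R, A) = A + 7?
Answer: -2754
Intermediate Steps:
V(R, A) = 7 + A
((9 + 187) + 263)*V(4, -13) = ((9 + 187) + 263)*(7 - 13) = (196 + 263)*(-6) = 459*(-6) = -2754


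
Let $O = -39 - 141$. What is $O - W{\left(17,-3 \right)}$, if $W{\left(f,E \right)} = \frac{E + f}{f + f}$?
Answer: $- \frac{3067}{17} \approx -180.41$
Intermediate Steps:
$W{\left(f,E \right)} = \frac{E + f}{2 f}$
$O = -180$ ($O = -39 - 141 = -180$)
$O - W{\left(17,-3 \right)} = -180 - \frac{-3 + 17}{2 \cdot 17} = -180 - \frac{1}{2} \cdot \frac{1}{17} \cdot 14 = -180 - \frac{7}{17} = - \frac{3067}{17}$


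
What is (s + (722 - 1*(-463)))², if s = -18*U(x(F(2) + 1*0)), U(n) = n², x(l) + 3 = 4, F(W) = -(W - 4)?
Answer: 1361889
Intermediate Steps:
F(W) = 4 - W (F(W) = -(-4 + W) = 4 - W)
x(l) = 1 (x(l) = -3 + 4 = 1)
s = -18 (s = -18*1² = -18*1 = -18)
(s + (722 - 1*(-463)))² = (-18 + (722 - 1*(-463)))² = (-18 + (722 + 463))² = (-18 + 1185)² = 1167² = 1361889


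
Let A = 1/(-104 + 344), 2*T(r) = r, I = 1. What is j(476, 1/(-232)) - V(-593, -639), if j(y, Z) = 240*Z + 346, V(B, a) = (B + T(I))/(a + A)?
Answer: 1530079636/4447411 ≈ 344.04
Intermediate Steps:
T(r) = r/2
A = 1/240 ≈ 0.0041667
V(B, a) = (1/2 + B)/(1/240 + a) (V(B, a) = (B + (1/2)*1)/(a + 1/240) = (B + 1/2)/(1/240 + a) = (1/2 + B)/(1/240 + a))
j(y, Z) = 346 + 240*Z
j(476, 1/(-232)) - V(-593, -639) = (346 + 240/(-232)) - 120*(1 + 2*(-593))/(1 + 240*(-639)) = (346 + 240*(-1/232)) - 120*(1 - 1186)/(1 - 153360) = (346 - 30/29) - 120*(-1185)/(-153359) = 10004/29 - 120*(-1)*(-1185)/153359 = 10004/29 - 1*142200/153359 = 10004/29 - 142200/153359 = 1530079636/4447411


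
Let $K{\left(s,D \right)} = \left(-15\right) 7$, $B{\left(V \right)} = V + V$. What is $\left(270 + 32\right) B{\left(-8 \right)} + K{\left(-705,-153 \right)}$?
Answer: $-4937$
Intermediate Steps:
$B{\left(V \right)} = 2 V$
$K{\left(s,D \right)} = -105$
$\left(270 + 32\right) B{\left(-8 \right)} + K{\left(-705,-153 \right)} = \left(270 + 32\right) 2 \left(-8\right) - 105 = 302 \left(-16\right) - 105 = -4832 - 105 = -4937$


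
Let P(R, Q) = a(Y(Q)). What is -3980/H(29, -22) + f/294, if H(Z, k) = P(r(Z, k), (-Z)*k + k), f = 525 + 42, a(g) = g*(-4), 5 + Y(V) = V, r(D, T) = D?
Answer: 30427/8554 ≈ 3.5570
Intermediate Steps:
Y(V) = -5 + V
a(g) = -4*g
P(R, Q) = 20 - 4*Q (P(R, Q) = -4*(-5 + Q) = 20 - 4*Q)
f = 567
H(Z, k) = 20 - 4*k + 4*Z*k (H(Z, k) = 20 - 4*((-Z)*k + k) = 20 - 4*(-Z*k + k) = 20 - 4*(k - Z*k) = 20 + (-4*k + 4*Z*k) = 20 - 4*k + 4*Z*k)
-3980/H(29, -22) + f/294 = -3980/(20 + 4*(-22)*(-1 + 29)) + 567/294 = -3980/(20 + 4*(-22)*28) + 567*(1/294) = -3980/(20 - 2464) + 27/14 = -3980/(-2444) + 27/14 = -3980*(-1/2444) + 27/14 = 995/611 + 27/14 = 30427/8554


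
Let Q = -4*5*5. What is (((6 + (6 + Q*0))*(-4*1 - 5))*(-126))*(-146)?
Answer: -1986768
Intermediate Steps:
Q = -100 (Q = -20*5 = -100)
(((6 + (6 + Q*0))*(-4*1 - 5))*(-126))*(-146) = (((6 + (6 - 100*0))*(-4*1 - 5))*(-126))*(-146) = (((6 + (6 + 0))*(-4 - 5))*(-126))*(-146) = (((6 + 6)*(-9))*(-126))*(-146) = ((12*(-9))*(-126))*(-146) = -108*(-126)*(-146) = 13608*(-146) = -1986768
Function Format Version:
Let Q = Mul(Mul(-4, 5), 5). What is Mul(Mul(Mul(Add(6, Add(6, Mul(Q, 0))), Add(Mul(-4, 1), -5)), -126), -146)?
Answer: -1986768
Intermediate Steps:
Q = -100 (Q = Mul(-20, 5) = -100)
Mul(Mul(Mul(Add(6, Add(6, Mul(Q, 0))), Add(Mul(-4, 1), -5)), -126), -146) = Mul(Mul(Mul(Add(6, Add(6, Mul(-100, 0))), Add(Mul(-4, 1), -5)), -126), -146) = Mul(Mul(Mul(Add(6, Add(6, 0)), Add(-4, -5)), -126), -146) = Mul(Mul(Mul(Add(6, 6), -9), -126), -146) = Mul(Mul(Mul(12, -9), -126), -146) = Mul(Mul(-108, -126), -146) = Mul(13608, -146) = -1986768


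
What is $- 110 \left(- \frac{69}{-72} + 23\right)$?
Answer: $- \frac{31625}{12} \approx -2635.4$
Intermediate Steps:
$- 110 \left(- \frac{69}{-72} + 23\right) = - 110 \left(\left(-69\right) \left(- \frac{1}{72}\right) + 23\right) = - 110 \left(\frac{23}{24} + 23\right) = \left(-110\right) \frac{575}{24} = - \frac{31625}{12}$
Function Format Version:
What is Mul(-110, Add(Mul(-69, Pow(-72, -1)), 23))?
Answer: Rational(-31625, 12) ≈ -2635.4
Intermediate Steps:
Mul(-110, Add(Mul(-69, Pow(-72, -1)), 23)) = Mul(-110, Add(Mul(-69, Rational(-1, 72)), 23)) = Mul(-110, Add(Rational(23, 24), 23)) = Mul(-110, Rational(575, 24)) = Rational(-31625, 12)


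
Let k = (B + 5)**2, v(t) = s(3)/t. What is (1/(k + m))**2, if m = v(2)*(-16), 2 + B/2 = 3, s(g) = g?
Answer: 1/625 ≈ 0.0016000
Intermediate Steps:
B = 2 (B = -4 + 2*3 = -4 + 6 = 2)
v(t) = 3/t
m = -24 (m = (3/2)*(-16) = -24)
k = 49 (k = (2 + 5)**2 = 7**2 = 49)
(1/(k + m))**2 = (1/(49 - 24))**2 = (1/25)**2 = 1/625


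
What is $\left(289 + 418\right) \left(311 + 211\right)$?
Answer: $369054$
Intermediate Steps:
$\left(289 + 418\right) \left(311 + 211\right) = 707 \cdot 522 = 369054$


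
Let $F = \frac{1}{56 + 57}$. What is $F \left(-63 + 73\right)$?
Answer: $\frac{10}{113} \approx 0.088496$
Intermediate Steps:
$F = \frac{1}{113} \approx 0.0088496$
$F \left(-63 + 73\right) = \frac{-63 + 73}{113} = \frac{1}{113} \cdot 10 = \frac{10}{113}$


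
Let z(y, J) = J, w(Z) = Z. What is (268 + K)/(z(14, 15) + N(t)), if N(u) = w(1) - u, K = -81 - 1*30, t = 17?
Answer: -157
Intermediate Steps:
K = -111 (K = -81 - 30 = -111)
N(u) = 1 - u
(268 + K)/(z(14, 15) + N(t)) = (268 - 111)/(15 + (1 - 1*17)) = 157/(15 + (1 - 17)) = 157/(15 - 16) = 157/(-1) = 157*(-1) = -157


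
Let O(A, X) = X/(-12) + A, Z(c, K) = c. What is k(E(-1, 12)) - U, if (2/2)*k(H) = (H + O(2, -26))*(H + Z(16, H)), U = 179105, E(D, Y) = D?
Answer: -358115/2 ≈ -1.7906e+5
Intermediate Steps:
O(A, X) = A - X/12 (O(A, X) = X*(-1/12) + A = -X/12 + A = A - X/12)
k(H) = (16 + H)*(25/6 + H) (k(H) = (H + (2 - 1/12*(-26)))*(H + 16) = (H + (2 + 13/6))*(16 + H) = (H + 25/6)*(16 + H) = (25/6 + H)*(16 + H) = (16 + H)*(25/6 + H))
k(E(-1, 12)) - U = (200/3 + (-1)² + (121/6)*(-1)) - 1*179105 = (200/3 + 1 - 121/6) - 179105 = 95/2 - 179105 = -358115/2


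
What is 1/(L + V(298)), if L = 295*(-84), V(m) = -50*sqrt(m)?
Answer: -1239/30665170 + sqrt(298)/12266068 ≈ -3.8997e-5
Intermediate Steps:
L = -24780
1/(L + V(298)) = 1/(-24780 - 50*sqrt(298))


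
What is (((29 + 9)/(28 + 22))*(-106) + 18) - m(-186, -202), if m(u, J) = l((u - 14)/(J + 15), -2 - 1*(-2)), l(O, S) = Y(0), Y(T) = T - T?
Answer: -1564/25 ≈ -62.560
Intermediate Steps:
Y(T) = 0
l(O, S) = 0
m(u, J) = 0
(((29 + 9)/(28 + 22))*(-106) + 18) - m(-186, -202) = (((29 + 9)/(28 + 22))*(-106) + 18) - 1*0 = ((38/50)*(-106) + 18) + 0 = ((38*(1/50))*(-106) + 18) + 0 = ((19/25)*(-106) + 18) + 0 = (-2014/25 + 18) + 0 = -1564/25 + 0 = -1564/25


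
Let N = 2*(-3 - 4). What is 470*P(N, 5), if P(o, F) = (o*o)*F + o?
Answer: 454020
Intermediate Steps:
N = -14 (N = 2*(-7) = -14)
P(o, F) = o + F*o**2 (P(o, F) = o**2*F + o = F*o**2 + o = o + F*o**2)
470*P(N, 5) = 470*(-14*(1 + 5*(-14))) = 470*(-14*(1 - 70)) = 470*(-14*(-69)) = 470*966 = 454020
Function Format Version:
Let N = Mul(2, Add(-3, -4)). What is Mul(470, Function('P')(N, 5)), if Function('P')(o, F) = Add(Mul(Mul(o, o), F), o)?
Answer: 454020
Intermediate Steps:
N = -14 (N = Mul(2, -7) = -14)
Function('P')(o, F) = Add(o, Mul(F, Pow(o, 2))) (Function('P')(o, F) = Add(Mul(Pow(o, 2), F), o) = Add(Mul(F, Pow(o, 2)), o) = Add(o, Mul(F, Pow(o, 2))))
Mul(470, Function('P')(N, 5)) = Mul(470, Mul(-14, Add(1, Mul(5, -14)))) = Mul(470, Mul(-14, Add(1, -70))) = Mul(470, Mul(-14, -69)) = Mul(470, 966) = 454020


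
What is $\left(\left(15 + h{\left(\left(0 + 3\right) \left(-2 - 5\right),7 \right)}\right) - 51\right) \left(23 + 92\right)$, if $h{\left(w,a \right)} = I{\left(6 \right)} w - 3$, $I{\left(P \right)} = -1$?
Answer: $-2070$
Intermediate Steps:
$h{\left(w,a \right)} = -3 - w$ ($h{\left(w,a \right)} = - w - 3 = -3 - w$)
$\left(\left(15 + h{\left(\left(0 + 3\right) \left(-2 - 5\right),7 \right)}\right) - 51\right) \left(23 + 92\right) = \left(\left(15 - \left(3 + \left(0 + 3\right) \left(-2 - 5\right)\right)\right) - 51\right) \left(23 + 92\right) = \left(\left(15 - \left(3 + 3 \left(-7\right)\right)\right) - 51\right) 115 = \left(\left(15 - -18\right) - 51\right) 115 = \left(\left(15 + \left(-3 + 21\right)\right) - 51\right) 115 = \left(\left(15 + 18\right) - 51\right) 115 = \left(33 - 51\right) 115 = \left(-18\right) 115 = -2070$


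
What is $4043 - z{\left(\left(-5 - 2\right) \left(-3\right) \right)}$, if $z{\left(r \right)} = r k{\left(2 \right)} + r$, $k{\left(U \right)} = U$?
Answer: $3980$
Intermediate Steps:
$z{\left(r \right)} = 3 r$ ($z{\left(r \right)} = r 2 + r = 2 r + r = 3 r$)
$4043 - z{\left(\left(-5 - 2\right) \left(-3\right) \right)} = 4043 - 3 \left(-5 - 2\right) \left(-3\right) = 4043 - 3 \left(\left(-7\right) \left(-3\right)\right) = 4043 - 3 \cdot 21 = 4043 - 63 = 3980$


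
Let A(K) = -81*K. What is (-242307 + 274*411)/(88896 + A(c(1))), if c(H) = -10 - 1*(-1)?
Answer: -43231/29875 ≈ -1.4471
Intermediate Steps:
c(H) = -9 (c(H) = -10 + 1 = -9)
(-242307 + 274*411)/(88896 + A(c(1))) = (-242307 + 274*411)/(88896 - 81*(-9)) = (-242307 + 112614)/(88896 + 729) = -129693/89625 = -129693*1/89625 = -43231/29875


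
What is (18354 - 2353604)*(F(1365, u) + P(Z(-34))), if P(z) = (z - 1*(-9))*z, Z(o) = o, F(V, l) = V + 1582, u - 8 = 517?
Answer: -8866944250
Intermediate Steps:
u = 525 (u = 8 + 517 = 525)
F(V, l) = 1582 + V
P(z) = z*(9 + z) (P(z) = (z + 9)*z = (9 + z)*z = z*(9 + z))
(18354 - 2353604)*(F(1365, u) + P(Z(-34))) = (18354 - 2353604)*((1582 + 1365) - 34*(9 - 34)) = -2335250*(2947 - 34*(-25)) = -2335250*(2947 + 850) = -2335250*3797 = -8866944250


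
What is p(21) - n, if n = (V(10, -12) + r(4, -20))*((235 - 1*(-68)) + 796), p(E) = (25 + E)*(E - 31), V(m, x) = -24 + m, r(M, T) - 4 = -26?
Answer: 39104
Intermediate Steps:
r(M, T) = -22 (r(M, T) = 4 - 26 = -22)
p(E) = (-31 + E)*(25 + E) (p(E) = (25 + E)*(-31 + E) = (-31 + E)*(25 + E))
n = -39564 (n = ((-24 + 10) - 22)*((235 - 1*(-68)) + 796) = (-14 - 22)*((235 + 68) + 796) = -36*(303 + 796) = -36*1099 = -39564)
p(21) - n = (-775 + 21² - 6*21) - 1*(-39564) = (-775 + 441 - 126) + 39564 = -460 + 39564 = 39104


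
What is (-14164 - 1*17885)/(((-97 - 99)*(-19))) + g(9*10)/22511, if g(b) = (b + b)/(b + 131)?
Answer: -159440893299/18526643044 ≈ -8.6060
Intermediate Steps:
g(b) = 2*b/(131 + b) (g(b) = (2*b)/(131 + b) = 2*b/(131 + b))
(-14164 - 1*17885)/(((-97 - 99)*(-19))) + g(9*10)/22511 = (-14164 - 1*17885)/(((-97 - 99)*(-19))) + (2*(9*10)/(131 + 9*10))/22511 = (-14164 - 17885)/((-196*(-19))) + (2*90/(131 + 90))*(1/22511) = -32049/3724 + (2*90/221)*(1/22511) = -32049*1/3724 + (2*90*(1/221))*(1/22511) = -32049/3724 + (180/221)*(1/22511) = -32049/3724 + 180/4974931 = -159440893299/18526643044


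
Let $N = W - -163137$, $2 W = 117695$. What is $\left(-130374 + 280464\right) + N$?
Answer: $\frac{744149}{2} \approx 3.7207 \cdot 10^{5}$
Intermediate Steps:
$W = \frac{117695}{2}$ ($W = \frac{1}{2} \cdot 117695 = \frac{117695}{2} \approx 58848.0$)
$N = \frac{443969}{2}$ ($N = \frac{117695}{2} - -163137 = \frac{117695}{2} + 163137 = \frac{443969}{2} \approx 2.2198 \cdot 10^{5}$)
$\left(-130374 + 280464\right) + N = \left(-130374 + 280464\right) + \frac{443969}{2} = 150090 + \frac{443969}{2} = \frac{744149}{2}$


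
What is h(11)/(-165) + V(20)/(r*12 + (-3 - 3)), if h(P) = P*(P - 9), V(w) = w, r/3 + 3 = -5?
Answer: -148/735 ≈ -0.20136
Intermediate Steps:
r = -24 (r = -9 + 3*(-5) = -9 - 15 = -24)
h(P) = P*(-9 + P)
h(11)/(-165) + V(20)/(r*12 + (-3 - 3)) = (11*(-9 + 11))/(-165) + 20/(-24*12 + (-3 - 3)) = (11*2)*(-1/165) + 20/(-288 - 6) = 22*(-1/165) + 20/(-294) = -2/15 + 20*(-1/294) = -2/15 - 10/147 = -148/735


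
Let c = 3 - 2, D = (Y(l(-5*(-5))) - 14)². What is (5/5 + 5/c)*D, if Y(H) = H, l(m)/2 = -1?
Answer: 1536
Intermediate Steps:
l(m) = -2 (l(m) = 2*(-1) = -2)
D = 256 (D = (-2 - 14)² = (-16)² = 256)
c = 1
(5/5 + 5/c)*D = (5/5 + 5/1)*256 = (5*(⅕) + 5*1)*256 = (1 + 5)*256 = 6*256 = 1536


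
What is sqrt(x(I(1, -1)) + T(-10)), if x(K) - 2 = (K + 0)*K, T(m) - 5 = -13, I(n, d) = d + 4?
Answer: sqrt(3) ≈ 1.7320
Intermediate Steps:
I(n, d) = 4 + d
T(m) = -8 (T(m) = 5 - 13 = -8)
x(K) = 2 + K**2 (x(K) = 2 + (K + 0)*K = 2 + K*K = 2 + K**2)
sqrt(x(I(1, -1)) + T(-10)) = sqrt((2 + (4 - 1)**2) - 8) = sqrt((2 + 3**2) - 8) = sqrt((2 + 9) - 8) = sqrt(11 - 8) = sqrt(3)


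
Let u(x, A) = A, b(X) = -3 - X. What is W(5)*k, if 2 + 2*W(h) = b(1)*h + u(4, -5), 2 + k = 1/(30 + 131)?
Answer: 8667/322 ≈ 26.916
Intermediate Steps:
k = -321/161 (k = -2 + 1/(30 + 131) = -2 + 1/161 = -321/161 ≈ -1.9938)
W(h) = -7/2 - 2*h (W(h) = -1 + ((-3 - 1*1)*h - 5)/2 = -1 + ((-3 - 1)*h - 5)/2 = -1 + (-4*h - 5)/2 = -1 + (-5 - 4*h)/2 = -1 + (-5/2 - 2*h) = -7/2 - 2*h)
W(5)*k = (-7/2 - 2*5)*(-321/161) = (-7/2 - 10)*(-321/161) = -27/2*(-321/161) = 8667/322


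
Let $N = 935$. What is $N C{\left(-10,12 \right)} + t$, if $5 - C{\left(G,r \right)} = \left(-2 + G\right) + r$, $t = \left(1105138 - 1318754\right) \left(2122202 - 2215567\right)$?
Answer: $19944262515$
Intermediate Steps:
$t = 19944257840$ ($t = \left(-213616\right) \left(-93365\right) = 19944257840$)
$C{\left(G,r \right)} = 7 - G - r$ ($C{\left(G,r \right)} = 5 - \left(\left(-2 + G\right) + r\right) = 5 - \left(-2 + G + r\right) = 7 - G - r$)
$N C{\left(-10,12 \right)} + t = 935 \left(7 - -10 - 12\right) + 19944257840 = 935 \left(7 + 10 - 12\right) + 19944257840 = 935 \cdot 5 + 19944257840 = 4675 + 19944257840 = 19944262515$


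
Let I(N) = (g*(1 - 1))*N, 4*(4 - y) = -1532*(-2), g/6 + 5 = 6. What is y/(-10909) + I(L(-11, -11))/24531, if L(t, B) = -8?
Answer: 762/10909 ≈ 0.069851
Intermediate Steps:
g = 6 (g = -30 + 6*6 = -30 + 36 = 6)
y = -762 (y = 4 - (-383)*(-2) = 4 - 1/4*3064 = 4 - 766 = -762)
I(N) = 0 (I(N) = (6*(1 - 1))*N = (6*0)*N = 0*N = 0)
y/(-10909) + I(L(-11, -11))/24531 = -762/(-10909) + 0/24531 = -762*(-1/10909) + 0*(1/24531) = 762/10909 + 0 = 762/10909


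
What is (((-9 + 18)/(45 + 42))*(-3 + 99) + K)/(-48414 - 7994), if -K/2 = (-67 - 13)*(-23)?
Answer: 13304/204479 ≈ 0.065063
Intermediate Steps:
K = -3680 (K = -2*(-67 - 13)*(-23) = -(-160)*(-23) = -2*1840 = -3680)
(((-9 + 18)/(45 + 42))*(-3 + 99) + K)/(-48414 - 7994) = (((-9 + 18)/(45 + 42))*(-3 + 99) - 3680)/(-48414 - 7994) = ((9/87)*96 - 3680)/(-56408) = ((9*(1/87))*96 - 3680)*(-1/56408) = ((3/29)*96 - 3680)*(-1/56408) = (288/29 - 3680)*(-1/56408) = -106432/29*(-1/56408) = 13304/204479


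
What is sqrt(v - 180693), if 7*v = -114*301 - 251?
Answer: 2*I*sqrt(2273978)/7 ≈ 430.85*I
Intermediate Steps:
v = -34565/7 (v = (-114*301 - 251)/7 = (-34314 - 251)/7 = (1/7)*(-34565) = -34565/7 ≈ -4937.9)
sqrt(v - 180693) = sqrt(-34565/7 - 180693) = sqrt(-1299416/7) = 2*I*sqrt(2273978)/7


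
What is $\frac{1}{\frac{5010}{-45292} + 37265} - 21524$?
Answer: $- \frac{18164118321294}{843900685} \approx -21524.0$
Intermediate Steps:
$\frac{1}{\frac{5010}{-45292} + 37265} - 21524 = \frac{1}{5010 \left(- \frac{1}{45292}\right) + 37265} - 21524 = \frac{1}{- \frac{2505}{22646} + 37265} - 21524 = \frac{1}{\frac{843900685}{22646}} - 21524 = \frac{22646}{843900685} - 21524 = - \frac{18164118321294}{843900685}$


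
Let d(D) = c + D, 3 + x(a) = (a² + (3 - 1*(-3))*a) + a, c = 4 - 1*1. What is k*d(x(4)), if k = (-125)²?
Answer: 687500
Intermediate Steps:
c = 3 (c = 4 - 1 = 3)
k = 15625
x(a) = -3 + a² + 7*a (x(a) = -3 + ((a² + (3 - 1*(-3))*a) + a) = -3 + ((a² + (3 + 3)*a) + a) = -3 + ((a² + 6*a) + a) = -3 + (a² + 7*a) = -3 + a² + 7*a)
d(D) = 3 + D
k*d(x(4)) = 15625*(3 + (-3 + 4² + 7*4)) = 15625*(3 + (-3 + 16 + 28)) = 15625*(3 + 41) = 15625*44 = 687500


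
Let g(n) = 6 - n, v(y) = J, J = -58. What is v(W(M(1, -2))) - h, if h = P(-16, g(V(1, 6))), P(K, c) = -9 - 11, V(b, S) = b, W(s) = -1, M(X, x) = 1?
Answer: -38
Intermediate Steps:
v(y) = -58
P(K, c) = -20
h = -20
v(W(M(1, -2))) - h = -58 - 1*(-20) = -58 + 20 = -38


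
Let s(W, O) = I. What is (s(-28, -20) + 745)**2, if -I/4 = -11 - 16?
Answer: 727609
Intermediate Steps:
I = 108 (I = -4*(-11 - 16) = -4*(-27) = 108)
s(W, O) = 108
(s(-28, -20) + 745)**2 = (108 + 745)**2 = 853**2 = 727609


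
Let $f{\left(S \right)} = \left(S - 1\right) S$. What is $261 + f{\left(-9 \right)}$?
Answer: $351$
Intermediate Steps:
$f{\left(S \right)} = S \left(-1 + S\right)$ ($f{\left(S \right)} = \left(-1 + S\right) S = S \left(-1 + S\right)$)
$261 + f{\left(-9 \right)} = 261 - 9 \left(-1 - 9\right) = 261 - -90 = 261 + 90 = 351$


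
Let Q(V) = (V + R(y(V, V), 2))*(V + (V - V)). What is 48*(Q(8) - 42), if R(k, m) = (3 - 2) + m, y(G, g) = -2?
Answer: 2208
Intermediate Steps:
R(k, m) = 1 + m
Q(V) = V*(3 + V) (Q(V) = (V + (1 + 2))*(V + (V - V)) = (V + 3)*(V + 0) = (3 + V)*V = V*(3 + V))
48*(Q(8) - 42) = 48*(8*(3 + 8) - 42) = 48*(8*11 - 42) = 48*(88 - 42) = 48*46 = 2208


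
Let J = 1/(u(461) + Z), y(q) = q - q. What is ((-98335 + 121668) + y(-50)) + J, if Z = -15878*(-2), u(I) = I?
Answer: 751719262/32217 ≈ 23333.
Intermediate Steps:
y(q) = 0
Z = 31756 (Z = -34*(-934) = 31756)
J = 1/32217 (J = 1/(461 + 31756) = 1/32217 ≈ 3.1040e-5)
((-98335 + 121668) + y(-50)) + J = ((-98335 + 121668) + 0) + 1/32217 = (23333 + 0) + 1/32217 = 23333 + 1/32217 = 751719262/32217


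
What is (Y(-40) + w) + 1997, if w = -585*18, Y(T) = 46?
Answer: -8487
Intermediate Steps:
w = -10530
(Y(-40) + w) + 1997 = (46 - 10530) + 1997 = -10484 + 1997 = -8487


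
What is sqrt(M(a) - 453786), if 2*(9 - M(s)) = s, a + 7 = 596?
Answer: I*sqrt(1816286)/2 ≈ 673.85*I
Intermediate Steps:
a = 589 (a = -7 + 596 = 589)
M(s) = 9 - s/2
sqrt(M(a) - 453786) = sqrt((9 - 1/2*589) - 453786) = sqrt((9 - 589/2) - 453786) = sqrt(-571/2 - 453786) = sqrt(-908143/2) = I*sqrt(1816286)/2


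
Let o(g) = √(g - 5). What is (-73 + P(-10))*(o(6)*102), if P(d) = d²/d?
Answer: -8466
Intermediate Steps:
o(g) = √(-5 + g)
P(d) = d
(-73 + P(-10))*(o(6)*102) = (-73 - 10)*(√(-5 + 6)*102) = -83*√1*102 = -83*102 = -8466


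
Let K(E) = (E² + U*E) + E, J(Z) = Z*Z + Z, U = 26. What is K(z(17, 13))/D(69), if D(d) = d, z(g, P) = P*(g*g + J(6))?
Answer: 18631990/69 ≈ 2.7003e+5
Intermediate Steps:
J(Z) = Z + Z² (J(Z) = Z² + Z = Z + Z²)
z(g, P) = P*(42 + g²) (z(g, P) = P*(g*g + 6*(1 + 6)) = P*(g² + 6*7) = P*(g² + 42) = P*(42 + g²))
K(E) = E² + 27*E (K(E) = (E² + 26*E) + E = E² + 27*E)
K(z(17, 13))/D(69) = ((13*(42 + 17²))*(27 + 13*(42 + 17²)))/69 = ((13*(42 + 289))*(27 + 13*(42 + 289)))*(1/69) = ((13*331)*(27 + 13*331))*(1/69) = (4303*(27 + 4303))*(1/69) = (4303*4330)*(1/69) = 18631990*(1/69) = 18631990/69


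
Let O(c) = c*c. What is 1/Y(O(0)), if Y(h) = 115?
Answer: 1/115 ≈ 0.0086956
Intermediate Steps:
O(c) = c²
1/Y(O(0)) = 1/115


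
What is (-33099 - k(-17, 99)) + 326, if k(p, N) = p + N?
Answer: -32855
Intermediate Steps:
k(p, N) = N + p
(-33099 - k(-17, 99)) + 326 = (-33099 - (99 - 17)) + 326 = (-33099 - 1*82) + 326 = (-33099 - 82) + 326 = -33181 + 326 = -32855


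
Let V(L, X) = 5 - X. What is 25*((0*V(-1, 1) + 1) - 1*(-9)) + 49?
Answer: 299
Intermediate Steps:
25*((0*V(-1, 1) + 1) - 1*(-9)) + 49 = 25*((0*(5 - 1*1) + 1) - 1*(-9)) + 49 = 25*((0*(5 - 1) + 1) + 9) + 49 = 25*((0*4 + 1) + 9) + 49 = 25*((0 + 1) + 9) + 49 = 25*(1 + 9) + 49 = 25*10 + 49 = 250 + 49 = 299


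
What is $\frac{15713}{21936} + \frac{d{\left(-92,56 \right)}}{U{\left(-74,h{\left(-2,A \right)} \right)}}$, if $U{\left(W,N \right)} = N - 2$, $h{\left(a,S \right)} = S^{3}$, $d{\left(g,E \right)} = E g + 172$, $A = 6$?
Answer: $- \frac{52939349}{2347152} \approx -22.555$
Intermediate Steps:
$d{\left(g,E \right)} = 172 + E g$
$U{\left(W,N \right)} = -2 + N$
$\frac{15713}{21936} + \frac{d{\left(-92,56 \right)}}{U{\left(-74,h{\left(-2,A \right)} \right)}} = \frac{15713}{21936} + \frac{172 + 56 \left(-92\right)}{-2 + 6^{3}} = 15713 \cdot \frac{1}{21936} + \frac{172 - 5152}{-2 + 216} = \frac{15713}{21936} - \frac{4980}{214} = \frac{15713}{21936} - \frac{2490}{107} = - \frac{52939349}{2347152}$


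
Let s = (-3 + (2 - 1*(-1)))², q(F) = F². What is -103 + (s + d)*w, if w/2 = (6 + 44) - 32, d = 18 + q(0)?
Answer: 545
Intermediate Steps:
s = 0 (s = (-3 + (2 + 1))² = (-3 + 3)² = 0² = 0)
d = 18 (d = 18 + 0² = 18 + 0 = 18)
w = 36 (w = 2*((6 + 44) - 32) = 2*(50 - 32) = 2*18 = 36)
-103 + (s + d)*w = -103 + (0 + 18)*36 = -103 + 18*36 = -103 + 648 = 545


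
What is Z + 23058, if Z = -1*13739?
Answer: 9319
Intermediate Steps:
Z = -13739
Z + 23058 = -13739 + 23058 = 9319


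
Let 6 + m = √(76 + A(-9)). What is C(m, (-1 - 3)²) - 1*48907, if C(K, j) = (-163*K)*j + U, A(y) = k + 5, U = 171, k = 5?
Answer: -33088 - 2608*√86 ≈ -57274.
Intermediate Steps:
A(y) = 10 (A(y) = 5 + 5 = 10)
m = -6 + √86 (m = -6 + √(76 + 10) = -6 + √86 ≈ 3.2736)
C(K, j) = 171 - 163*K*j (C(K, j) = (-163*K)*j + 171 = -163*K*j + 171 = 171 - 163*K*j)
C(m, (-1 - 3)²) - 1*48907 = (171 - 163*(-6 + √86)*(-1 - 3)²) - 1*48907 = (171 - 163*(-6 + √86)*(-4)²) - 48907 = (171 - 163*(-6 + √86)*16) - 48907 = (171 + (15648 - 2608*√86)) - 48907 = (15819 - 2608*√86) - 48907 = -33088 - 2608*√86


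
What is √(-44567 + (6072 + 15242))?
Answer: I*√23253 ≈ 152.49*I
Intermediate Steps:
√(-44567 + (6072 + 15242)) = √(-44567 + 21314) = √(-23253) = I*√23253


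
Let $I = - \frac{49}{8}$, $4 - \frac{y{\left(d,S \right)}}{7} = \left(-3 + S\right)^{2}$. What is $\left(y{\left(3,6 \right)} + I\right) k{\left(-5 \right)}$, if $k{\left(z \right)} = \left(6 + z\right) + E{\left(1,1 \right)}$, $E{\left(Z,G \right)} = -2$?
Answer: $\frac{329}{8} \approx 41.125$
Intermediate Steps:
$y{\left(d,S \right)} = 28 - 7 \left(-3 + S\right)^{2}$
$I = - \frac{49}{8}$ ($I = \left(-49\right) \frac{1}{8} = - \frac{49}{8} \approx -6.125$)
$k{\left(z \right)} = 4 + z$ ($k{\left(z \right)} = \left(6 + z\right) - 2 = 4 + z$)
$\left(y{\left(3,6 \right)} + I\right) k{\left(-5 \right)} = \left(\left(28 - 7 \left(-3 + 6\right)^{2}\right) - \frac{49}{8}\right) \left(4 - 5\right) = \left(\left(28 - 7 \cdot 3^{2}\right) - \frac{49}{8}\right) \left(-1\right) = \left(\left(28 - 63\right) - \frac{49}{8}\right) \left(-1\right) = \left(-35 - \frac{49}{8}\right) \left(-1\right) = \left(- \frac{329}{8}\right) \left(-1\right) = \frac{329}{8}$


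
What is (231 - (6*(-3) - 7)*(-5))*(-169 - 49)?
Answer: -23108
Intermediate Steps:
(231 - (6*(-3) - 7)*(-5))*(-169 - 49) = (231 - (-18 - 7)*(-5))*(-218) = (231 - (-25)*(-5))*(-218) = (231 - 1*125)*(-218) = (231 - 125)*(-218) = 106*(-218) = -23108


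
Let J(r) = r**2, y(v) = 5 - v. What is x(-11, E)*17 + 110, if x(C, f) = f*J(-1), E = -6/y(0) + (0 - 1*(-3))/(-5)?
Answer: 397/5 ≈ 79.400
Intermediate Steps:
E = -9/5 (E = -6/(5 - 1*0) + (0 - 1*(-3))/(-5) = -6/(5 + 0) + (0 + 3)*(-1/5) = -6/5 + 3*(-1/5) = -6*1/5 - 3/5 = -6/5 - 3/5 = -9/5 ≈ -1.8000)
x(C, f) = f (x(C, f) = f*(-1)**2 = f*1 = f)
x(-11, E)*17 + 110 = -9/5*17 + 110 = -153/5 + 110 = 397/5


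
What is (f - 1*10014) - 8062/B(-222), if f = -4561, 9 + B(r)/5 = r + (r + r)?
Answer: -49182563/3375 ≈ -14573.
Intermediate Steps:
B(r) = -45 + 15*r (B(r) = -45 + 5*(r + (r + r)) = -45 + 5*(r + 2*r) = -45 + 5*(3*r) = -45 + 15*r)
(f - 1*10014) - 8062/B(-222) = (-4561 - 1*10014) - 8062/(-45 + 15*(-222)) = (-4561 - 10014) - 8062/(-45 - 3330) = -14575 - 8062/(-3375) = -14575 - 8062*(-1)/3375 = -14575 - 1*(-8062/3375) = -14575 + 8062/3375 = -49182563/3375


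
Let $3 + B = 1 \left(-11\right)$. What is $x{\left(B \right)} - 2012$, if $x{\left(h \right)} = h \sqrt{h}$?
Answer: $-2012 - 14 i \sqrt{14} \approx -2012.0 - 52.383 i$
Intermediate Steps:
$B = -14$ ($B = -3 + 1 \left(-11\right) = -3 - 11 = -14$)
$x{\left(h \right)} = h^{\frac{3}{2}}$
$x{\left(B \right)} - 2012 = \left(-14\right)^{\frac{3}{2}} - 2012 = - 14 i \sqrt{14} - 2012 = -2012 - 14 i \sqrt{14}$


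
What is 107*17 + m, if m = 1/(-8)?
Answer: 14551/8 ≈ 1818.9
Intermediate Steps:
m = -⅛ ≈ -0.12500
107*17 + m = 107*17 - ⅛ = 1819 - ⅛ = 14551/8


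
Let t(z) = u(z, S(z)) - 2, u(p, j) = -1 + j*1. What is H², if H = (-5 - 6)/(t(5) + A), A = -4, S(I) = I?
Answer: 121/4 ≈ 30.250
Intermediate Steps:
u(p, j) = -1 + j
t(z) = -3 + z (t(z) = (-1 + z) - 2 = -3 + z)
H = 11/2 (H = (-5 - 6)/((-3 + 5) - 4) = -11/(2 - 4) = -11/(-2) = -11*(-½) = 11/2 ≈ 5.5000)
H² = (11/2)² = 121/4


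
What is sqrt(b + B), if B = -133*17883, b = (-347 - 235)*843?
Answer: 3*I*sqrt(318785) ≈ 1693.8*I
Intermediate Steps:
b = -490626 (b = -582*843 = -490626)
B = -2378439
sqrt(b + B) = sqrt(-490626 - 2378439) = sqrt(-2869065) = 3*I*sqrt(318785)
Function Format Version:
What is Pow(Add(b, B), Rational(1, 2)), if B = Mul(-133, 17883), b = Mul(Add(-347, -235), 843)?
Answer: Mul(3, I, Pow(318785, Rational(1, 2))) ≈ Mul(1693.8, I)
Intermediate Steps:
b = -490626 (b = Mul(-582, 843) = -490626)
B = -2378439
Pow(Add(b, B), Rational(1, 2)) = Pow(Add(-490626, -2378439), Rational(1, 2)) = Pow(-2869065, Rational(1, 2)) = Mul(3, I, Pow(318785, Rational(1, 2)))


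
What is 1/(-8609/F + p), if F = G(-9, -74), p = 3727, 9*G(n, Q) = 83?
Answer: 83/231860 ≈ 0.00035797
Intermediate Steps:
G(n, Q) = 83/9 (G(n, Q) = (⅑)*83 = 83/9)
F = 83/9 ≈ 9.2222
1/(-8609/F + p) = 1/(-8609/83/9 + 3727) = 1/(-8609*9/83 + 3727) = 1/(-77481/83 + 3727) = 1/(231860/83) = 83/231860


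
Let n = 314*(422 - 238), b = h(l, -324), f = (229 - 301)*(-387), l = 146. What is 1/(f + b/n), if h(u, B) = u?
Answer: 28888/804935305 ≈ 3.5889e-5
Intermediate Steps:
f = 27864 (f = -72*(-387) = 27864)
b = 146
n = 57776 (n = 314*184 = 57776)
1/(f + b/n) = 1/(27864 + 146/57776) = 1/(27864 + 146*(1/57776)) = 1/(27864 + 73/28888) = 1/(804935305/28888) = 28888/804935305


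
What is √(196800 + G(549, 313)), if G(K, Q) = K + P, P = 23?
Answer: 14*√1007 ≈ 444.27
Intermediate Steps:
G(K, Q) = 23 + K (G(K, Q) = K + 23 = 23 + K)
√(196800 + G(549, 313)) = √(196800 + (23 + 549)) = √(196800 + 572) = √197372 = 14*√1007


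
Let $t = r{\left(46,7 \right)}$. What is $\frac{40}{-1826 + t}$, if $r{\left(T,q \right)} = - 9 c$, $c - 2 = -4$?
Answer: $- \frac{5}{226} \approx -0.022124$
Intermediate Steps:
$c = -2$ ($c = 2 - 4 = -2$)
$r{\left(T,q \right)} = 18$ ($r{\left(T,q \right)} = \left(-9\right) \left(-2\right) = 18$)
$t = 18$
$\frac{40}{-1826 + t} = \frac{40}{-1826 + 18} = \frac{40}{-1808} = 40 \left(- \frac{1}{1808}\right) = - \frac{5}{226}$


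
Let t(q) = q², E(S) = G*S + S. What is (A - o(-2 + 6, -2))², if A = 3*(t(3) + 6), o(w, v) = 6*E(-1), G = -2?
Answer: 1521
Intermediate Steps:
E(S) = -S (E(S) = -2*S + S = -S)
o(w, v) = 6 (o(w, v) = 6*(-1*(-1)) = 6*1 = 6)
A = 45 (A = 3*(3² + 6) = 3*(9 + 6) = 3*15 = 45)
(A - o(-2 + 6, -2))² = (45 - 1*6)² = (45 - 6)² = 39² = 1521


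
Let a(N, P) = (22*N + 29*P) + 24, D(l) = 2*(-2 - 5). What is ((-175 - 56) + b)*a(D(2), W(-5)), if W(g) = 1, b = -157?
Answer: 98940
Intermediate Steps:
D(l) = -14 (D(l) = 2*(-7) = -14)
a(N, P) = 24 + 22*N + 29*P
((-175 - 56) + b)*a(D(2), W(-5)) = ((-175 - 56) - 157)*(24 + 22*(-14) + 29*1) = (-231 - 157)*(24 - 308 + 29) = -388*(-255) = 98940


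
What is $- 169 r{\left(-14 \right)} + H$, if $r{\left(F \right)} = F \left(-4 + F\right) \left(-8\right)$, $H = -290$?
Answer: $340414$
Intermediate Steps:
$r{\left(F \right)} = - 8 F \left(-4 + F\right)$
$- 169 r{\left(-14 \right)} + H = - 169 \cdot 8 \left(-14\right) \left(4 - -14\right) - 290 = - 169 \cdot 8 \left(-14\right) \left(4 + 14\right) - 290 = - 169 \cdot 8 \left(-14\right) 18 - 290 = \left(-169\right) \left(-2016\right) - 290 = 340704 - 290 = 340414$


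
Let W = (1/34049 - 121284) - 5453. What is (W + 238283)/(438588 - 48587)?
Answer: 3798029755/13279144049 ≈ 0.28601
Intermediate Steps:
W = -4315268112/34049 (W = (1/34049 - 121284) - 5453 = -4129598915/34049 - 5453 = -4315268112/34049 ≈ -1.2674e+5)
(W + 238283)/(438588 - 48587) = (-4315268112/34049 + 238283)/(438588 - 48587) = (3798029755/34049)/390001 = (3798029755/34049)*(1/390001) = 3798029755/13279144049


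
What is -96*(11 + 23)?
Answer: -3264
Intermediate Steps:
-96*(11 + 23) = -96*34 = -3264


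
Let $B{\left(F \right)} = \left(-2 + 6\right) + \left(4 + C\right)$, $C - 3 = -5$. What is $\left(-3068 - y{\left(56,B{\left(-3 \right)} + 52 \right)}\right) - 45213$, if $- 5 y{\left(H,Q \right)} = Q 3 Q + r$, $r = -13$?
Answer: $- \frac{231326}{5} \approx -46265.0$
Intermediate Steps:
$C = -2$ ($C = 3 - 5 = -2$)
$B{\left(F \right)} = 6$ ($B{\left(F \right)} = \left(-2 + 6\right) + \left(4 - 2\right) = 4 + 2 = 6$)
$y{\left(H,Q \right)} = \frac{13}{5} - \frac{3 Q^{2}}{5}$ ($y{\left(H,Q \right)} = - \frac{Q 3 Q - 13}{5} = - \frac{3 Q Q - 13}{5} = - \frac{3 Q^{2} - 13}{5} = - \frac{-13 + 3 Q^{2}}{5} = \frac{13}{5} - \frac{3 Q^{2}}{5}$)
$\left(-3068 - y{\left(56,B{\left(-3 \right)} + 52 \right)}\right) - 45213 = \left(-3068 - \left(\frac{13}{5} - \frac{3 \left(6 + 52\right)^{2}}{5}\right)\right) - 45213 = \left(-3068 - \left(\frac{13}{5} - \frac{3 \cdot 58^{2}}{5}\right)\right) - 45213 = \left(-3068 - \left(\frac{13}{5} - \frac{10092}{5}\right)\right) - 45213 = \left(-3068 - - \frac{10079}{5}\right) - 45213 = \left(-3068 + \frac{10079}{5}\right) - 45213 = - \frac{5261}{5} - 45213 = - \frac{231326}{5}$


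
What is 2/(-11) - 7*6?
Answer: -464/11 ≈ -42.182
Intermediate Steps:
2/(-11) - 7*6 = 2*(-1/11) - 42 = -2/11 - 42 = -464/11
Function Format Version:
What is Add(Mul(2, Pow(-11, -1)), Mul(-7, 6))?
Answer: Rational(-464, 11) ≈ -42.182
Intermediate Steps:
Add(Mul(2, Pow(-11, -1)), Mul(-7, 6)) = Add(Mul(2, Rational(-1, 11)), -42) = Add(Rational(-2, 11), -42) = Rational(-464, 11)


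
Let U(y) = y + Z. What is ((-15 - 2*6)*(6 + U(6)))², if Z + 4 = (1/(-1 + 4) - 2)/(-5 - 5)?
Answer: 194481/4 ≈ 48620.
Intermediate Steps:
Z = -23/6 (Z = -4 + (1/(-1 + 4) - 2)/(-5 - 5) = -4 + (1/3 - 2)/(-10) = -4 + (⅓ - 2)*(-⅒) = -4 - 5/3*(-⅒) = -4 + ⅙ = -23/6 ≈ -3.8333)
U(y) = -23/6 + y (U(y) = y - 23/6 = -23/6 + y)
((-15 - 2*6)*(6 + U(6)))² = ((-15 - 2*6)*(6 + (-23/6 + 6)))² = ((-15 - 12)*(6 + 13/6))² = (-27*49/6)² = (-441/2)² = 194481/4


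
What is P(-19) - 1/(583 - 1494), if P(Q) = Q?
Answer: -17308/911 ≈ -18.999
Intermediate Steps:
P(-19) - 1/(583 - 1494) = -19 - 1/(583 - 1494) = -19 - 1/(-911) = -19 - 1*(-1/911) = -19 + 1/911 = -17308/911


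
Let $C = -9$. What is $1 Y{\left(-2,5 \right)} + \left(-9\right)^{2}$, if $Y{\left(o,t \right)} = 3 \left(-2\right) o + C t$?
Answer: $48$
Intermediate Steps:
$Y{\left(o,t \right)} = - 9 t - 6 o$ ($Y{\left(o,t \right)} = 3 \left(-2\right) o - 9 t = - 6 o - 9 t = - 9 t - 6 o$)
$1 Y{\left(-2,5 \right)} + \left(-9\right)^{2} = 1 \left(\left(-9\right) 5 - -12\right) + \left(-9\right)^{2} = 1 \left(-45 + 12\right) + 81 = 1 \left(-33\right) + 81 = -33 + 81 = 48$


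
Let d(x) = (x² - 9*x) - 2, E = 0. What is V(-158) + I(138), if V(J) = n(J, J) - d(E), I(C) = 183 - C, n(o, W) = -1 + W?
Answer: -112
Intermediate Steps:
d(x) = -2 + x² - 9*x
V(J) = 1 + J (V(J) = (-1 + J) - (-2 + 0² - 9*0) = (-1 + J) - (-2 + 0 + 0) = (-1 + J) - 1*(-2) = (-1 + J) + 2 = 1 + J)
V(-158) + I(138) = (1 - 158) + (183 - 1*138) = -157 + (183 - 138) = -157 + 45 = -112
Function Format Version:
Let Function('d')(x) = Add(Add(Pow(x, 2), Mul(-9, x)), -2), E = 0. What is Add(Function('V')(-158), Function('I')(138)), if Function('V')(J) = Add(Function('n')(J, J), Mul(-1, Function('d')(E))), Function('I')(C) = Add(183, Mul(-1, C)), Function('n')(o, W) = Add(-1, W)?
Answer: -112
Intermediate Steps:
Function('d')(x) = Add(-2, Pow(x, 2), Mul(-9, x))
Function('V')(J) = Add(1, J) (Function('V')(J) = Add(Add(-1, J), Mul(-1, Add(-2, Pow(0, 2), Mul(-9, 0)))) = Add(Add(-1, J), Mul(-1, Add(-2, 0, 0))) = Add(Add(-1, J), Mul(-1, -2)) = Add(Add(-1, J), 2) = Add(1, J))
Add(Function('V')(-158), Function('I')(138)) = Add(Add(1, -158), Add(183, Mul(-1, 138))) = Add(-157, Add(183, -138)) = Add(-157, 45) = -112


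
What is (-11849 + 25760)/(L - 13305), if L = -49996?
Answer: -13911/63301 ≈ -0.21976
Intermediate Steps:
(-11849 + 25760)/(L - 13305) = (-11849 + 25760)/(-49996 - 13305) = 13911/(-63301) = 13911*(-1/63301) = -13911/63301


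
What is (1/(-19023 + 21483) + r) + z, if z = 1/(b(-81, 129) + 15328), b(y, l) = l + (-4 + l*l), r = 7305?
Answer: 96123140459/13158540 ≈ 7305.0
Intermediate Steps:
b(y, l) = -4 + l + l² (b(y, l) = l + (-4 + l²) = -4 + l + l²)
z = 1/32094 (z = 1/((-4 + 129 + 129²) + 15328) = 1/((-4 + 129 + 16641) + 15328) = 1/(16766 + 15328) = 1/32094 ≈ 3.1158e-5)
(1/(-19023 + 21483) + r) + z = (1/(-19023 + 21483) + 7305) + 1/32094 = (1/2460 + 7305) + 1/32094 = 17970301/2460 + 1/32094 = 96123140459/13158540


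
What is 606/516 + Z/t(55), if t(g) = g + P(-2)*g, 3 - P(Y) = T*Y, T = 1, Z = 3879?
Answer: 30577/2365 ≈ 12.929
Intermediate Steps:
P(Y) = 3 - Y
t(g) = 6*g (t(g) = g + (3 - 1*(-2))*g = g + (3 + 2)*g = g + 5*g = 6*g)
606/516 + Z/t(55) = 606/516 + 3879/((6*55)) = 606*(1/516) + 3879/330 = 101/86 + 3879*(1/330) = 101/86 + 1293/110 = 30577/2365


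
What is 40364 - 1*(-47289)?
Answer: 87653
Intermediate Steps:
40364 - 1*(-47289) = 40364 + 47289 = 87653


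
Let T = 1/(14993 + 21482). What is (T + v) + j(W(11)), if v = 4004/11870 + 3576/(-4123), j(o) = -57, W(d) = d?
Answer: -10269601380704/178508686475 ≈ -57.530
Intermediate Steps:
v = -12969314/24470005 (v = 4004*(1/11870) + 3576*(-1/4123) = 2002/5935 - 3576/4123 = -12969314/24470005 ≈ -0.53001)
T = 1/36475 ≈ 2.7416e-5
(T + v) + j(W(11)) = (1/36475 - 12969314/24470005) - 57 = -94606251629/178508686475 - 57 = -10269601380704/178508686475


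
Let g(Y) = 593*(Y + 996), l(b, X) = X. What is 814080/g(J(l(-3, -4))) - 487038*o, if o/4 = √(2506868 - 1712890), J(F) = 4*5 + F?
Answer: 203520/150029 - 1948152*√793978 ≈ -1.7359e+9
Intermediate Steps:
J(F) = 20 + F
o = 4*√793978 (o = 4*√(2506868 - 1712890) = 4*√793978 ≈ 3564.2)
g(Y) = 590628 + 593*Y (g(Y) = 593*(996 + Y) = 590628 + 593*Y)
814080/g(J(l(-3, -4))) - 487038*o = 814080/(590628 + 593*(20 - 4)) - 487038*4*√793978 = 814080/(590628 + 593*16) - 487038*4*√793978 = 814080/(590628 + 9488) - 1948152*√793978 = 814080/600116 - 1948152*√793978 = 814080*(1/600116) - 1948152*√793978 = 203520/150029 - 1948152*√793978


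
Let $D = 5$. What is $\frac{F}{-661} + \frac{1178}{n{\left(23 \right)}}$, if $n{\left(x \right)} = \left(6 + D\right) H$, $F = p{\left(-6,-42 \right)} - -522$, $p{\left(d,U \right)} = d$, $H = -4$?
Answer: $- \frac{400681}{14542} \approx -27.553$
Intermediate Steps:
$F = 516$ ($F = -6 - -522 = -6 + 522 = 516$)
$n{\left(x \right)} = -44$ ($n{\left(x \right)} = \left(6 + 5\right) \left(-4\right) = 11 \left(-4\right) = -44$)
$\frac{F}{-661} + \frac{1178}{n{\left(23 \right)}} = \frac{516}{-661} + \frac{1178}{-44} = 516 \left(- \frac{1}{661}\right) + 1178 \left(- \frac{1}{44}\right) = - \frac{516}{661} - \frac{589}{22} = - \frac{400681}{14542}$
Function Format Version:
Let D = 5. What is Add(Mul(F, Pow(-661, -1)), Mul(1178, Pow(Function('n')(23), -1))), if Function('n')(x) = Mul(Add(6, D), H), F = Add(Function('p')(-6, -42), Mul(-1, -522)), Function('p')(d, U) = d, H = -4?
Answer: Rational(-400681, 14542) ≈ -27.553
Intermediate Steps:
F = 516 (F = Add(-6, Mul(-1, -522)) = Add(-6, 522) = 516)
Function('n')(x) = -44 (Function('n')(x) = Mul(Add(6, 5), -4) = Mul(11, -4) = -44)
Add(Mul(F, Pow(-661, -1)), Mul(1178, Pow(Function('n')(23), -1))) = Add(Mul(516, Pow(-661, -1)), Mul(1178, Pow(-44, -1))) = Add(Mul(516, Rational(-1, 661)), Mul(1178, Rational(-1, 44))) = Add(Rational(-516, 661), Rational(-589, 22)) = Rational(-400681, 14542)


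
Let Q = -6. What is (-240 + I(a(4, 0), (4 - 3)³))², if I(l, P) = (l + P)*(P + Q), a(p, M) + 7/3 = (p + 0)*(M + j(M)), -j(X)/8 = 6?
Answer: 4752400/9 ≈ 5.2804e+5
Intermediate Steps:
j(X) = -48 (j(X) = -8*6 = -48)
a(p, M) = -7/3 + p*(-48 + M) (a(p, M) = -7/3 + (p + 0)*(M - 48) = -7/3 + p*(-48 + M))
I(l, P) = (-6 + P)*(P + l) (I(l, P) = (l + P)*(P - 6) = (P + l)*(-6 + P) = (-6 + P)*(P + l))
(-240 + I(a(4, 0), (4 - 3)³))² = (-240 + (((4 - 3)³)² - 6*(4 - 3)³ - 6*(-7/3 - 48*4 + 0*4) + (4 - 3)³*(-7/3 - 48*4 + 0*4)))² = (-240 + ((1³)² - 6*1³ - 6*(-7/3 - 192 + 0) + 1³*(-7/3 - 192 + 0)))² = (-240 + (1² - 6*1 - 6*(-583/3) + 1*(-583/3)))² = (-240 + (1 - 6 + 1166 - 583/3))² = (-240 + 2900/3)² = (2180/3)² = 4752400/9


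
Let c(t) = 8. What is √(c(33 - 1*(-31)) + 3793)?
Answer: √3801 ≈ 61.652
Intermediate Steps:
√(c(33 - 1*(-31)) + 3793) = √(8 + 3793) = √3801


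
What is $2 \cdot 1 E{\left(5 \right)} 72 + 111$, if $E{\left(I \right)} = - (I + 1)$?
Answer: $-753$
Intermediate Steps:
$E{\left(I \right)} = -1 - I$ ($E{\left(I \right)} = - (1 + I) = -1 - I$)
$2 \cdot 1 E{\left(5 \right)} 72 + 111 = 2 \cdot 1 \left(-1 - 5\right) 72 + 111 = 2 \left(-1 - 5\right) 72 + 111 = 2 \left(-6\right) 72 + 111 = \left(-12\right) 72 + 111 = -864 + 111 = -753$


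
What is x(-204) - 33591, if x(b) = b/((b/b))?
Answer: -33795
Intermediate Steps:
x(b) = b (x(b) = b/1 = b*1 = b)
x(-204) - 33591 = -204 - 33591 = -33795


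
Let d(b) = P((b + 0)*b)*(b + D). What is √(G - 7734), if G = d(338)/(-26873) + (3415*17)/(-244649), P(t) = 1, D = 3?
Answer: I*√22683035643709154/1712543 ≈ 87.945*I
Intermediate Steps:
d(b) = 3 + b (d(b) = 1*(b + 3) = 1*(3 + b) = 3 + b)
G = -428116/1712543 (G = (3 + 338)/(-26873) + (3415*17)/(-244649) = 341*(-1/26873) + 58055*(-1/244649) = -31/2443 - 58055/244649 = -428116/1712543 ≈ -0.24999)
√(G - 7734) = √(-428116/1712543 - 7734) = √(-13245235678/1712543) = I*√22683035643709154/1712543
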